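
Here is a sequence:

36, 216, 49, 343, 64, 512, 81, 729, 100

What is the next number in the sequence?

1000

Positions 1, 3, 5, … form one subsequence and positions 2, 4, 6, … form another.
Stream A: 36, 49, 64, 81, 100. The squares 6², 7², 8², ….
Stream B: 216, 343, 512, 729. Consecutive cubes n³ from n = 6.
The 10th slot belongs to stream B; its 5th term is 1000.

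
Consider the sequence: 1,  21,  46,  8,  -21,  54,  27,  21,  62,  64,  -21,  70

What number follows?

125

Split by position mod 3: positions 1, 4, 7, … form one track, and each other residue class forms its own.
Track A = 1, 8, 27, 64: perfect cubes starting at 1³.
Track B = 21, -21, 21, -21: oscillating between 21 and -21.
Track C = 46, 54, 62, 70: linear: a_n = 38 + 8·n.
Position 13 → track A, term 5 = 125.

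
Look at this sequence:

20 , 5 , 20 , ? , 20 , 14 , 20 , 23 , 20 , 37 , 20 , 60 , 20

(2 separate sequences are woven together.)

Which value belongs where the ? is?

9

Positions 1, 3, 5, … form one subsequence and positions 2, 4, 6, … form another.
Stream A: 20, 20, 20, 20, 20, 20, 20 (the constant sequence 20).
Stream B: 5, ?, 14, 23, 37, 60 (each term equals the sum of the previous two).
Filling stream B at index 2 by its rule yields 9.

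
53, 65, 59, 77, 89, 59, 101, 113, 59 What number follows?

125

Positions follow the repeating pattern AAB; grouping by letter gives 2 tracks.
Stream A = 53, 65, 77, 89, 101, 113: arithmetic with common difference +12.
Stream B = 59, 59, 59: constant 59.
The 10th slot belongs to stream A; its 7th term is 125.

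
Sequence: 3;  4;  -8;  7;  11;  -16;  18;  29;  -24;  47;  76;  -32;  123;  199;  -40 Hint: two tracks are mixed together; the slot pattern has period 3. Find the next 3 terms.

322, 521, -48

Positions follow the repeating pattern AAB; grouping by letter gives 2 tracks.
Track A: 3, 4, 7, 11, 18, 29, 47, 76, 123, 199 (each term equals the sum of the previous two).
Track B: -8, -16, -24, -32, -40 (arithmetic with common difference −8).
Position 16 falls in track A as its term 11, giving 322.
Position 17 falls in track A as its term 12, giving 521.
The 18th slot belongs to track B; its 6th term is -48.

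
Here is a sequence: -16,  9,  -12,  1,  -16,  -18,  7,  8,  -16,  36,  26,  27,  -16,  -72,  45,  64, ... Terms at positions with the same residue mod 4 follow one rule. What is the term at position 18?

Taking every 4th term gives 4 separate tracks.
Track A is -16, -16, -16, -16, which is the constant sequence -16.
Track B is 9, -18, 36, -72, which is multiplying by -2 each time.
Track C is -12, 7, 26, 45, which is adding 19 each time.
Track D is 1, 8, 27, 64, which is perfect cubes starting at 1³.
Position 18 → track B, term 5 = 144.

144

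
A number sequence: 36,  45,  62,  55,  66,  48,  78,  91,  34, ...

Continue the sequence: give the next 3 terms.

Positions follow the repeating pattern AAB; grouping by letter gives 2 tracks.
Subsequence A: 36, 45, 55, 66, 78, 91 — the triangular numbers T_8, T_9, ….
Subsequence B: 62, 48, 34 — arithmetic, step −14.
Position 10 → subsequence A, term 7 = 105.
The 11th slot belongs to subsequence A; its 8th term is 120.
Term 12 comes from subsequence B (its 4th entry): 20.

105, 120, 20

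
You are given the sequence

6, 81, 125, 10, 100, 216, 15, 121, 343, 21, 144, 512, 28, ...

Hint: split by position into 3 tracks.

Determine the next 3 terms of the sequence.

169, 729, 36

Split by position mod 3: positions 1, 4, 7, … form one track, and each other residue class forms its own.
Track A: 6, 10, 15, 21, 28 (triangular numbers n(n+1)/2 for n = 3, 4, …).
Track B: 81, 100, 121, 144 (perfect squares starting at 9²).
Track C: 125, 216, 343, 512 (perfect cubes starting at 5³).
Position 14 falls in track B as its term 5, giving 169.
The 15th slot belongs to track C; its 5th term is 729.
Position 16 falls in track A as its term 6, giving 36.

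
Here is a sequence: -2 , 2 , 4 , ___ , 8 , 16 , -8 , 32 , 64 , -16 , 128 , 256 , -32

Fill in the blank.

Positions follow the repeating pattern ABB; grouping by letter gives 2 tracks.
Track A: -2, ?, -8, -16, -32 (a geometric progression (common ratio 2)).
Track B: 2, 4, 8, 16, 32, 64, 128, 256 (successive powers of 2).
The gap is track A's term 2; the rule gives -4.

-4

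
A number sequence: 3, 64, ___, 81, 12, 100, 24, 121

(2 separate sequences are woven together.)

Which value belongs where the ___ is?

Split by position mod 2 into 2 tracks.
Track A is 3, ?, 12, 24, which is geometric, ×2 each step.
Track B is 64, 81, 100, 121, which is consecutive squares n² from n = 8.
Filling track A at index 2 by its rule yields 6.

6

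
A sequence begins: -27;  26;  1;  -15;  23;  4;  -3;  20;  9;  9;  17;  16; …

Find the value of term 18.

Split by position mod 3: positions 1, 4, 7, … form one track, and each other residue class forms its own.
Subsequence A: -27, -15, -3, 9 — arithmetic with common difference +12.
Subsequence B: 26, 23, 20, 17 — linear: a_n = 29 − 3·n.
Subsequence C: 1, 4, 9, 16 — perfect squares starting at 1².
Term 18 comes from subsequence C (its 6th entry): 36.

36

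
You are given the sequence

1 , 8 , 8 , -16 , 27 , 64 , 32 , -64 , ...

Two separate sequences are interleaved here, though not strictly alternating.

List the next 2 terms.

125, 216

The slot pattern repeats as AABB (period 4), so there are 2 interleaved tracks.
Track A = 1, 8, 27, 64: perfect cubes starting at 1³.
Track B = 8, -16, 32, -64: geometric, ×-2 each step.
Term 9 comes from track A (its 5th entry): 125.
Position 10 → track A, term 6 = 216.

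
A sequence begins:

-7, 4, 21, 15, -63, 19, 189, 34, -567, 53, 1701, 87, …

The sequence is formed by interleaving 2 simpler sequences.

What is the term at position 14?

The terms cycle through 2 interleaved subsequences.
Stream A is -7, 21, -63, 189, -567, 1701, which is a geometric progression (common ratio -3).
Stream B is 4, 15, 19, 34, 53, 87, which is a Fibonacci-like recurrence a_n = a_{n-1} + a_{n-2}.
The 14th slot belongs to stream B; its 7th term is 140.

140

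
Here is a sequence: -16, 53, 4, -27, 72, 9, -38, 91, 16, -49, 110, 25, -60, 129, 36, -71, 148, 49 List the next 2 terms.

Read the sequence 3 terms at a time; column i is its own pattern.
Subsequence A = -16, -27, -38, -49, -60, -71: subtracting 11 each time.
Subsequence B = 53, 72, 91, 110, 129, 148: arithmetic with common difference +19.
Subsequence C = 4, 9, 16, 25, 36, 49: consecutive squares n² from n = 2.
Position 19 falls in subsequence A as its term 7, giving -82.
Position 20 falls in subsequence B as its term 7, giving 167.

-82, 167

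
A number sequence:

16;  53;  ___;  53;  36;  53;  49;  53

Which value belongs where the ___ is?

25

Split by position mod 2 into 2 tracks.
Stream A = 16, ?, 36, 49: perfect squares starting at 4².
Stream B = 53, 53, 53, 53: always 53.
The gap is stream A's term 2; the rule gives 25.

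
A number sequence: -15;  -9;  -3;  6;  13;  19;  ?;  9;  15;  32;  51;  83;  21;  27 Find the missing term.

3

Positions follow the repeating pattern AAABBB; grouping by letter gives 2 tracks.
Stream A: -15, -9, -3, ?, 9, 15, 21, 27. Adding 6 each time.
Stream B: 6, 13, 19, 32, 51, 83. Each term equals the sum of the previous two.
The gap is stream A's term 4; the rule gives 3.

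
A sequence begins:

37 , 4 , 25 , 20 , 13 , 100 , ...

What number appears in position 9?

Split by position mod 2 into 2 tracks.
Stream A is 37, 25, 13, which is subtracting 12 each time.
Stream B is 4, 20, 100, which is geometric with ratio 5.
Term 9 comes from stream A (its 5th entry): -11.

-11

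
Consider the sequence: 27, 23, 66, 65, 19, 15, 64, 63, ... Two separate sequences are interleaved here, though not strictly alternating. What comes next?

Positions follow the repeating pattern AABB; grouping by letter gives 2 tracks.
Track A: 27, 23, 19, 15 — linear: a_n = 31 − 4·n.
Track B: 66, 65, 64, 63 — arithmetic with common difference −1.
Term 9 comes from track A (its 5th entry): 11.

11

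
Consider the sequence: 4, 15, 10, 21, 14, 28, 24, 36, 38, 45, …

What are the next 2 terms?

62, 55

The terms cycle through 2 interleaved subsequences.
Track A: 4, 10, 14, 24, 38. Each term equals the sum of the previous two.
Track B: 15, 21, 28, 36, 45. Triangular numbers starting at T_5.
Position 11 → track A, term 6 = 62.
Position 12 → track B, term 6 = 55.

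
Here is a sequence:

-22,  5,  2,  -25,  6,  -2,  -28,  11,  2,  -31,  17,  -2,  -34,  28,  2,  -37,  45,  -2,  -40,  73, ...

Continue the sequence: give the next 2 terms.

2, -43

Split by position mod 3: positions 1, 4, 7, … form one track, and each other residue class forms its own.
Track A: -22, -25, -28, -31, -34, -37, -40 (arithmetic with common difference −3).
Track B: 5, 6, 11, 17, 28, 45, 73 (a Fibonacci-like recurrence a_n = a_{n-1} + a_{n-2}).
Track C: 2, -2, 2, -2, 2, -2 (the oscillation 2·(−1)^(n+1)).
The 21st slot belongs to track C; its 7th term is 2.
Position 22 → track A, term 8 = -43.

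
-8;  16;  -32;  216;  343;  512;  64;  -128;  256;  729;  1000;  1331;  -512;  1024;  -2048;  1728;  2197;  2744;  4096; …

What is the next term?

-8192

The slot pattern repeats as AAABBB (period 6), so there are 2 interleaved tracks.
Stream A: -8, 16, -32, 64, -128, 256, -512, 1024, -2048, 4096 (multiplying by -2 each time).
Stream B: 216, 343, 512, 729, 1000, 1331, 1728, 2197, 2744 (the cubes 6³, 7³, 8³, …).
The 20th slot belongs to stream A; its 11th term is -8192.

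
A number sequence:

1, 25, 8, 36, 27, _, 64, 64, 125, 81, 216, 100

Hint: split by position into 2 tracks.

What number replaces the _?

Odd-indexed and even-indexed terms follow separate rules.
Track A: 1, 8, 27, 64, 125, 216 — perfect cubes starting at 1³.
Track B: 25, 36, ?, 64, 81, 100 — consecutive squares n² from n = 5.
Track B's pattern makes the blank 49.

49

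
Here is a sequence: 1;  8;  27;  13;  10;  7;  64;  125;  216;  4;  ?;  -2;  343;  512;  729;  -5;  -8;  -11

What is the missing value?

1

Reading positions in blocks of 6 reveals the pattern AAABBB — 2 tracks woven together.
Stream A = 1, 8, 27, 64, 125, 216, 343, 512, 729: perfect cubes starting at 1³.
Stream B = 13, 10, 7, 4, ?, -2, -5, -8, -11: arithmetic with common difference −3.
The gap is stream B's term 5; the rule gives 1.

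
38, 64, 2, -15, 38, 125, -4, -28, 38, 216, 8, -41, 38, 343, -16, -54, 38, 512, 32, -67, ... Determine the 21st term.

Taking every 4th term gives 4 separate tracks.
Track A: 38, 38, 38, 38, 38 — constant 38.
Track B: 64, 125, 216, 343, 512 — perfect cubes starting at 4³.
Track C: 2, -4, 8, -16, 32 — geometric, ×-2 each step.
Track D: -15, -28, -41, -54, -67 — subtracting 13 each time.
Term 21 comes from track A (its 6th entry): 38.

38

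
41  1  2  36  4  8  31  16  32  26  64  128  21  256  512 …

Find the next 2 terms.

16, 1024

Reading positions in blocks of 3 reveals the pattern ABB — 2 tracks woven together.
Stream A = 41, 36, 31, 26, 21: subtracting 5 each time.
Stream B = 1, 2, 4, 8, 16, 32, 64, 128, 256, 512: successive powers of 2.
Term 16 comes from stream A (its 6th entry): 16.
The 17th slot belongs to stream B; its 11th term is 1024.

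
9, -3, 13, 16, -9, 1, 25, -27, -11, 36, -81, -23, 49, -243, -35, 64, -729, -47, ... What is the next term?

81

The terms cycle through 3 interleaved subsequences.
Track A: 9, 16, 25, 36, 49, 64 — perfect squares starting at 3².
Track B: -3, -9, -27, -81, -243, -729 — a geometric progression (common ratio 3).
Track C: 13, 1, -11, -23, -35, -47 — arithmetic, step −12.
Term 19 comes from track A (its 7th entry): 81.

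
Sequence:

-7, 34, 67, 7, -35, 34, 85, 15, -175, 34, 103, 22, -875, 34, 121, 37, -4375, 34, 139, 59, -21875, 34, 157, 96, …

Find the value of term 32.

251

Taking every 4th term gives 4 separate tracks.
Stream A: -7, -35, -175, -875, -4375, -21875. Geometric, ×5 each step.
Stream B: 34, 34, 34, 34, 34, 34. The constant sequence 34.
Stream C: 67, 85, 103, 121, 139, 157. Linear: a_n = 49 + 18·n.
Stream D: 7, 15, 22, 37, 59, 96. Fibonacci-style (each term is the sum of the two before it).
Term 32 comes from stream D (its 8th entry): 251.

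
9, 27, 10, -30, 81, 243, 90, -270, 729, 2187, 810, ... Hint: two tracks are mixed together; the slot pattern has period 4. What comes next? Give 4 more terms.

-2430, 6561, 19683, 7290

Positions follow the repeating pattern AABB; grouping by letter gives 2 tracks.
Subsequence A = 9, 27, 81, 243, 729, 2187: powers 3^2, 3^3, 3^4, ….
Subsequence B = 10, -30, 90, -270, 810: geometric with ratio -3.
Position 12 → subsequence B, term 6 = -2430.
Term 13 comes from subsequence A (its 7th entry): 6561.
Term 14 comes from subsequence A (its 8th entry): 19683.
The 15th slot belongs to subsequence B; its 7th term is 7290.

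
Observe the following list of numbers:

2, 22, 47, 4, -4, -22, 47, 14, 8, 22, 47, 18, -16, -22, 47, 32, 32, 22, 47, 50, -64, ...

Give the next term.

-22

Split by position mod 4 into 4 tracks.
Track A = 2, -4, 8, -16, 32, -64: multiplying by -2 each time.
Track B = 22, -22, 22, -22, 22: alternating ±22.
Track C = 47, 47, 47, 47, 47: the constant sequence 47.
Track D = 4, 14, 18, 32, 50: each term equals the sum of the previous two.
Position 22 → track B, term 6 = -22.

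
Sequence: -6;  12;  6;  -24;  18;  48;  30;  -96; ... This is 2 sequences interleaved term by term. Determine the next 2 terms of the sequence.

42, 192

Split by position mod 2 into 2 tracks.
Track A is -6, 6, 18, 30, which is arithmetic, step +12.
Track B is 12, -24, 48, -96, which is geometric, ×-2 each step.
Term 9 comes from track A (its 5th entry): 42.
The 10th slot belongs to track B; its 5th term is 192.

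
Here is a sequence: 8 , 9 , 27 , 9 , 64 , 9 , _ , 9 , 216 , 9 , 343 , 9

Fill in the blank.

Split by position mod 2 into 2 tracks.
Track A: 8, 27, 64, ?, 216, 343 (perfect cubes starting at 2³).
Track B: 9, 9, 9, 9, 9, 9 (constant 9).
The gap is track A's term 4; the rule gives 125.

125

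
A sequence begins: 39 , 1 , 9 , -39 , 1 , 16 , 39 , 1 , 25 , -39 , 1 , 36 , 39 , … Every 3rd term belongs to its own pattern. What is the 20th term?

Taking every 3rd term gives 3 separate tracks.
Stream A = 39, -39, 39, -39, 39: alternating ±39.
Stream B = 1, 1, 1, 1: the constant sequence 1.
Stream C = 9, 16, 25, 36: perfect squares starting at 3².
Position 20 falls in stream B as its term 7, giving 1.

1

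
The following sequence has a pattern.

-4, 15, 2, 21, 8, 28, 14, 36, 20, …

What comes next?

Split by position mod 2 into 2 tracks.
Track A = -4, 2, 8, 14, 20: linear: a_n = -10 + 6·n.
Track B = 15, 21, 28, 36: triangular numbers n(n+1)/2 for n = 5, 6, ….
Position 10 → track B, term 5 = 45.

45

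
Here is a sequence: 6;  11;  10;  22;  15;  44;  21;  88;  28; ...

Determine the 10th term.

The terms cycle through 2 interleaved subsequences.
Track A = 6, 10, 15, 21, 28: triangular numbers starting at T_3.
Track B = 11, 22, 44, 88: geometric, ×2 each step.
Term 10 comes from track B (its 5th entry): 176.

176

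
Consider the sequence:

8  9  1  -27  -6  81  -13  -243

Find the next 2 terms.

Odd-indexed and even-indexed terms follow separate rules.
Stream A = 8, 1, -6, -13: arithmetic, step −7.
Stream B = 9, -27, 81, -243: multiplying by -3 each time.
The 9th slot belongs to stream A; its 5th term is -20.
The 10th slot belongs to stream B; its 5th term is 729.

-20, 729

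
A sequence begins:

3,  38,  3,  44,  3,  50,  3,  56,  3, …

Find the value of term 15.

3

Taking every 2nd term gives 2 separate tracks.
Stream A: 3, 3, 3, 3, 3. The constant sequence 3.
Stream B: 38, 44, 50, 56. Linear: a_n = 32 + 6·n.
The 15th slot belongs to stream A; its 8th term is 3.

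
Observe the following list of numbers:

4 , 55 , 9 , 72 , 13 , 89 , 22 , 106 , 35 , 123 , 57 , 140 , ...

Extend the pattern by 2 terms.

92, 157

Taking every 2nd term gives 2 separate tracks.
Subsequence A: 4, 9, 13, 22, 35, 57 — each term equals the sum of the previous two.
Subsequence B: 55, 72, 89, 106, 123, 140 — arithmetic with common difference +17.
Position 13 → subsequence A, term 7 = 92.
Position 14 falls in subsequence B as its term 7, giving 157.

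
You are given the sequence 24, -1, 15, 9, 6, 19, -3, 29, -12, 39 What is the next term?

-21

Positions 1, 3, 5, … form one subsequence and positions 2, 4, 6, … form another.
Stream A: 24, 15, 6, -3, -12 — arithmetic with common difference −9.
Stream B: -1, 9, 19, 29, 39 — linear: a_n = -11 + 10·n.
Term 11 comes from stream A (its 6th entry): -21.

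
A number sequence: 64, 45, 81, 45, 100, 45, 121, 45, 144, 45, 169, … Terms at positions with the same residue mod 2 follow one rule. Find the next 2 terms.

Taking every 2nd term gives 2 separate tracks.
Track A = 64, 81, 100, 121, 144, 169: perfect squares starting at 8².
Track B = 45, 45, 45, 45, 45: always 45.
Position 12 → track B, term 6 = 45.
Position 13 → track A, term 7 = 196.

45, 196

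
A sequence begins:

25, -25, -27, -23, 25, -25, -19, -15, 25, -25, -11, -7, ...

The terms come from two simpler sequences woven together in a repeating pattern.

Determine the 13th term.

Reading positions in blocks of 4 reveals the pattern AABB — 2 tracks woven together.
Subsequence A: 25, -25, 25, -25, 25, -25 (oscillating between 25 and -25).
Subsequence B: -27, -23, -19, -15, -11, -7 (arithmetic with common difference +4).
The 13th slot belongs to subsequence A; its 7th term is 25.

25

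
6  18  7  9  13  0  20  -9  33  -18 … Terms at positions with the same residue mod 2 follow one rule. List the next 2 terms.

Taking every 2nd term gives 2 separate tracks.
Track A: 6, 7, 13, 20, 33 (a Fibonacci-like recurrence a_n = a_{n-1} + a_{n-2}).
Track B: 18, 9, 0, -9, -18 (linear: a_n = 27 − 9·n).
Term 11 comes from track A (its 6th entry): 53.
Term 12 comes from track B (its 6th entry): -27.

53, -27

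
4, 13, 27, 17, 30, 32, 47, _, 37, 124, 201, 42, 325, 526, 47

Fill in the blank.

77

Reading positions in blocks of 3 reveals the pattern AAB — 2 tracks woven together.
Stream A: 4, 13, 17, 30, 47, ?, 124, 201, 325, 526 (each term equals the sum of the previous two).
Stream B: 27, 32, 37, 42, 47 (linear: a_n = 22 + 5·n).
Stream A's pattern makes the blank 77.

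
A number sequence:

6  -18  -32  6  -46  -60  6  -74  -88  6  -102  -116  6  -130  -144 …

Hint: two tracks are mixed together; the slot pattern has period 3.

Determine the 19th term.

The slot pattern repeats as ABB (period 3), so there are 2 interleaved tracks.
Stream A is 6, 6, 6, 6, 6, which is constant 6.
Stream B is -18, -32, -46, -60, -74, -88, -102, -116, -130, -144, which is arithmetic with common difference −14.
Term 19 comes from stream A (its 7th entry): 6.

6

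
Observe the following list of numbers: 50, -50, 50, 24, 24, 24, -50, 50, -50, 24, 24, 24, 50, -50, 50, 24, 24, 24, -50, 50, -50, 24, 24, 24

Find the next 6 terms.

Positions follow the repeating pattern AAABBB; grouping by letter gives 2 tracks.
Stream A: 50, -50, 50, -50, 50, -50, 50, -50, 50, -50, 50, -50 — the oscillation 50·(−1)^(n+1).
Stream B: 24, 24, 24, 24, 24, 24, 24, 24, 24, 24, 24, 24 — always 24.
Position 25 → stream A, term 13 = 50.
Position 26 falls in stream A as its term 14, giving -50.
Position 27 falls in stream A as its term 15, giving 50.
Term 28 comes from stream B (its 13th entry): 24.
The 29th slot belongs to stream B; its 14th term is 24.
The 30th slot belongs to stream B; its 15th term is 24.

50, -50, 50, 24, 24, 24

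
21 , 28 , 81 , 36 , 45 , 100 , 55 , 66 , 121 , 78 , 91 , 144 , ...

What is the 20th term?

190

The slot pattern repeats as AAB (period 3), so there are 2 interleaved tracks.
Track A: 21, 28, 36, 45, 55, 66, 78, 91 (the triangular numbers T_6, T_7, …).
Track B: 81, 100, 121, 144 (perfect squares starting at 9²).
Position 20 → track A, term 14 = 190.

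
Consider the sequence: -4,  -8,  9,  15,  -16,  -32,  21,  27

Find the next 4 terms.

-64, -128, 33, 39

The slot pattern repeats as AABB (period 4), so there are 2 interleaved tracks.
Track A: -4, -8, -16, -32 (geometric with ratio 2).
Track B: 9, 15, 21, 27 (arithmetic, step +6).
Term 9 comes from track A (its 5th entry): -64.
Position 10 → track A, term 6 = -128.
The 11th slot belongs to track B; its 5th term is 33.
Term 12 comes from track B (its 6th entry): 39.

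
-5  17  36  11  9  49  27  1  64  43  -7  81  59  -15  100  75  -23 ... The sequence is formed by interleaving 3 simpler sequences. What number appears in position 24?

Read the sequence 3 terms at a time; column i is its own pattern.
Track A: -5, 11, 27, 43, 59, 75 — linear: a_n = -21 + 16·n.
Track B: 17, 9, 1, -7, -15, -23 — linear: a_n = 25 − 8·n.
Track C: 36, 49, 64, 81, 100 — consecutive squares n² from n = 6.
Position 24 falls in track C as its term 8, giving 169.

169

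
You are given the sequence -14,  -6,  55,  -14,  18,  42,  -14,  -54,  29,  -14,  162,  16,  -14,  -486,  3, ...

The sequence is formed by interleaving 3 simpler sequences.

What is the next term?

The terms cycle through 3 interleaved subsequences.
Subsequence A: -14, -14, -14, -14, -14 (the constant sequence -14).
Subsequence B: -6, 18, -54, 162, -486 (a geometric progression (common ratio -3)).
Subsequence C: 55, 42, 29, 16, 3 (linear: a_n = 68 − 13·n).
The 16th slot belongs to subsequence A; its 6th term is -14.

-14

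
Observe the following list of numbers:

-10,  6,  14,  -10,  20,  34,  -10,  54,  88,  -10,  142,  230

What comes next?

The slot pattern repeats as ABB (period 3), so there are 2 interleaved tracks.
Track A: -10, -10, -10, -10. The constant sequence -10.
Track B: 6, 14, 20, 34, 54, 88, 142, 230. Fibonacci-style (each term is the sum of the two before it).
The 13th slot belongs to track A; its 5th term is -10.

-10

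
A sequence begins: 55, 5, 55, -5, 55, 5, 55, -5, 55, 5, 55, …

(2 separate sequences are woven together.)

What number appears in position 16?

-5

Split by position mod 2 into 2 tracks.
Track A: 55, 55, 55, 55, 55, 55. Always 55.
Track B: 5, -5, 5, -5, 5. Oscillating between 5 and -5.
Position 16 falls in track B as its term 8, giving -5.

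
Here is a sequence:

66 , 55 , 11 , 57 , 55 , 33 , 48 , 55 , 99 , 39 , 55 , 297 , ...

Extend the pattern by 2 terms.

Taking every 3rd term gives 3 separate tracks.
Subsequence A: 66, 57, 48, 39 (arithmetic, step −9).
Subsequence B: 55, 55, 55, 55 (the constant sequence 55).
Subsequence C: 11, 33, 99, 297 (geometric, ×3 each step).
Term 13 comes from subsequence A (its 5th entry): 30.
Term 14 comes from subsequence B (its 5th entry): 55.

30, 55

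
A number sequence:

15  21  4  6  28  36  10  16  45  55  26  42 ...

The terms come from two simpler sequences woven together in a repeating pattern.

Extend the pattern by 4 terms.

66, 78, 68, 110

Positions follow the repeating pattern AABB; grouping by letter gives 2 tracks.
Stream A: 15, 21, 28, 36, 45, 55. Triangular numbers n(n+1)/2 for n = 5, 6, ….
Stream B: 4, 6, 10, 16, 26, 42. Each term equals the sum of the previous two.
The 13th slot belongs to stream A; its 7th term is 66.
Term 14 comes from stream A (its 8th entry): 78.
Term 15 comes from stream B (its 7th entry): 68.
Position 16 falls in stream B as its term 8, giving 110.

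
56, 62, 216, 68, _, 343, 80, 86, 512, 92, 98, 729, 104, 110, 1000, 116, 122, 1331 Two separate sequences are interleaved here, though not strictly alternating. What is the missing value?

The slot pattern repeats as AAB (period 3), so there are 2 interleaved tracks.
Track A: 56, 62, 68, ?, 80, 86, 92, 98, 104, 110, 116, 122 (linear: a_n = 50 + 6·n).
Track B: 216, 343, 512, 729, 1000, 1331 (the cubes 6³, 7³, 8³, …).
Filling track A at index 4 by its rule yields 74.

74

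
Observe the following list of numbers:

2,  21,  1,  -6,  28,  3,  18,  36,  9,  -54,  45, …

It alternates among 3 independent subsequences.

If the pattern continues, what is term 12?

Split by position mod 3: positions 1, 4, 7, … form one track, and each other residue class forms its own.
Stream A: 2, -6, 18, -54. Geometric with ratio -3.
Stream B: 21, 28, 36, 45. Triangular numbers n(n+1)/2 for n = 6, 7, ….
Stream C: 1, 3, 9. Powers 3^0, 3^1, 3^2, ….
Position 12 falls in stream C as its term 4, giving 27.

27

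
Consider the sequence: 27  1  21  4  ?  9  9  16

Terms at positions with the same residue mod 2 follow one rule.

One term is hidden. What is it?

The terms cycle through 2 interleaved subsequences.
Stream A = 27, 21, ?, 9: linear: a_n = 33 − 6·n.
Stream B = 1, 4, 9, 16: perfect squares starting at 1².
The gap is stream A's term 3; the rule gives 15.

15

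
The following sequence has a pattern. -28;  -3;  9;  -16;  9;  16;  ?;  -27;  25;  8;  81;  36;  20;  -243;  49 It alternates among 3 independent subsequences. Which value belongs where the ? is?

Read the sequence 3 terms at a time; column i is its own pattern.
Subsequence A: -28, -16, ?, 8, 20 — linear: a_n = -40 + 12·n.
Subsequence B: -3, 9, -27, 81, -243 — geometric with ratio -3.
Subsequence C: 9, 16, 25, 36, 49 — the squares 3², 4², 5², ….
Subsequence A's pattern makes the blank -4.

-4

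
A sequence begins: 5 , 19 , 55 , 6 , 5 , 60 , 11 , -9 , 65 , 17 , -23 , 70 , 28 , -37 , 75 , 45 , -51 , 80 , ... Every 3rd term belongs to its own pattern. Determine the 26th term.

-93

Split by position mod 3: positions 1, 4, 7, … form one track, and each other residue class forms its own.
Track A: 5, 6, 11, 17, 28, 45 (Fibonacci-style (each term is the sum of the two before it)).
Track B: 19, 5, -9, -23, -37, -51 (arithmetic, step −14).
Track C: 55, 60, 65, 70, 75, 80 (linear: a_n = 50 + 5·n).
Position 26 falls in track B as its term 9, giving -93.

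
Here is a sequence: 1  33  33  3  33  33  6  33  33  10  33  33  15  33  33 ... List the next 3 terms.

Positions follow the repeating pattern ABB; grouping by letter gives 2 tracks.
Track A: 1, 3, 6, 10, 15. Triangular numbers starting at T_1.
Track B: 33, 33, 33, 33, 33, 33, 33, 33, 33, 33. The constant sequence 33.
Term 16 comes from track A (its 6th entry): 21.
Term 17 comes from track B (its 11th entry): 33.
Position 18 → track B, term 12 = 33.

21, 33, 33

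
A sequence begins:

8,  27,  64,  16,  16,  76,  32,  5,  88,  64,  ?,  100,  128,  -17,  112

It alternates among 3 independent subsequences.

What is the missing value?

Read the sequence 3 terms at a time; column i is its own pattern.
Track A: 8, 16, 32, 64, 128 — successive powers of 2.
Track B: 27, 16, 5, ?, -17 — arithmetic with common difference −11.
Track C: 64, 76, 88, 100, 112 — linear: a_n = 52 + 12·n.
The gap is track B's term 4; the rule gives -6.

-6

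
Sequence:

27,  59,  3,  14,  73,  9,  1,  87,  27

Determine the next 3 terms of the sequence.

Split by position mod 3: positions 1, 4, 7, … form one track, and each other residue class forms its own.
Stream A: 27, 14, 1 — arithmetic with common difference −13.
Stream B: 59, 73, 87 — adding 14 each time.
Stream C: 3, 9, 27 — successive powers of 3.
The 10th slot belongs to stream A; its 4th term is -12.
The 11th slot belongs to stream B; its 4th term is 101.
Term 12 comes from stream C (its 4th entry): 81.

-12, 101, 81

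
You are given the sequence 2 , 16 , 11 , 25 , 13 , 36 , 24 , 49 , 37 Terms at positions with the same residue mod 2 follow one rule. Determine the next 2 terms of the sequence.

The terms cycle through 2 interleaved subsequences.
Track A: 2, 11, 13, 24, 37 — each term equals the sum of the previous two.
Track B: 16, 25, 36, 49 — perfect squares starting at 4².
The 10th slot belongs to track B; its 5th term is 64.
Position 11 falls in track A as its term 6, giving 61.

64, 61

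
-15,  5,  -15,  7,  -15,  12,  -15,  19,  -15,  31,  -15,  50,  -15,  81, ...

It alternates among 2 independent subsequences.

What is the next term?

Odd-indexed and even-indexed terms follow separate rules.
Track A: -15, -15, -15, -15, -15, -15, -15 (the constant sequence -15).
Track B: 5, 7, 12, 19, 31, 50, 81 (a Fibonacci-like recurrence a_n = a_{n-1} + a_{n-2}).
The 15th slot belongs to track A; its 8th term is -15.

-15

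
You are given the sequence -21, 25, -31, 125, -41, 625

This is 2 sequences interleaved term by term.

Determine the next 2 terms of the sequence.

-51, 3125

Split by position mod 2 into 2 tracks.
Track A: -21, -31, -41 — subtracting 10 each time.
Track B: 25, 125, 625 — powers 5^2, 5^3, 5^4, ….
The 7th slot belongs to track A; its 4th term is -51.
The 8th slot belongs to track B; its 4th term is 3125.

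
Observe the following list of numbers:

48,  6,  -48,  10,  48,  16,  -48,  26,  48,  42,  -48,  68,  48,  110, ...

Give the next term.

Split by position mod 2 into 2 tracks.
Track A: 48, -48, 48, -48, 48, -48, 48 (alternating ±48).
Track B: 6, 10, 16, 26, 42, 68, 110 (a Fibonacci-like recurrence a_n = a_{n-1} + a_{n-2}).
Position 15 falls in track A as its term 8, giving -48.

-48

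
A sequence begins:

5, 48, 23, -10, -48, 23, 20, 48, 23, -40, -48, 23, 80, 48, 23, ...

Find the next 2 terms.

Split by position mod 3: positions 1, 4, 7, … form one track, and each other residue class forms its own.
Stream A is 5, -10, 20, -40, 80, which is geometric with ratio -2.
Stream B is 48, -48, 48, -48, 48, which is the oscillation 48·(−1)^(n+1).
Stream C is 23, 23, 23, 23, 23, which is always 23.
Position 16 → stream A, term 6 = -160.
Position 17 → stream B, term 6 = -48.

-160, -48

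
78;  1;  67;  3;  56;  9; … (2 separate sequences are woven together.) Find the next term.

Odd-indexed and even-indexed terms follow separate rules.
Track A: 78, 67, 56 (linear: a_n = 89 − 11·n).
Track B: 1, 3, 9 (powers 3^0, 3^1, 3^2, …).
Position 7 → track A, term 4 = 45.

45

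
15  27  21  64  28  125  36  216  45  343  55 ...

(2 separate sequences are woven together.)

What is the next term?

512

Positions 1, 3, 5, … form one subsequence and positions 2, 4, 6, … form another.
Subsequence A = 15, 21, 28, 36, 45, 55: the triangular numbers T_5, T_6, ….
Subsequence B = 27, 64, 125, 216, 343: the cubes 3³, 4³, 5³, ….
Term 12 comes from subsequence B (its 6th entry): 512.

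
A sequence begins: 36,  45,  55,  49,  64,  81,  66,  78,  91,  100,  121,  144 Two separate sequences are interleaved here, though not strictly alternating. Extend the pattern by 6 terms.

Reading positions in blocks of 6 reveals the pattern AAABBB — 2 tracks woven together.
Stream A is 36, 45, 55, 66, 78, 91, which is triangular numbers starting at T_8.
Stream B is 49, 64, 81, 100, 121, 144, which is consecutive squares n² from n = 7.
Position 13 → stream A, term 7 = 105.
Position 14 falls in stream A as its term 8, giving 120.
The 15th slot belongs to stream A; its 9th term is 136.
Position 16 → stream B, term 7 = 169.
Position 17 → stream B, term 8 = 196.
Position 18 → stream B, term 9 = 225.

105, 120, 136, 169, 196, 225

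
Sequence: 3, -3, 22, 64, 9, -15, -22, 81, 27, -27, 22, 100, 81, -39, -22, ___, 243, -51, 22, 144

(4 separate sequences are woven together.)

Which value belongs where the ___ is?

121

The terms cycle through 4 interleaved subsequences.
Track A is 3, 9, 27, 81, 243, which is geometric with ratio 3.
Track B is -3, -15, -27, -39, -51, which is arithmetic with common difference −12.
Track C is 22, -22, 22, -22, 22, which is oscillating between 22 and -22.
Track D is 64, 81, 100, ?, 144, which is perfect squares starting at 8².
Filling track D at index 4 by its rule yields 121.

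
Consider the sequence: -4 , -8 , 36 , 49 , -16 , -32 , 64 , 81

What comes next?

The slot pattern repeats as AABB (period 4), so there are 2 interleaved tracks.
Stream A = -4, -8, -16, -32: multiplying by 2 each time.
Stream B = 36, 49, 64, 81: the squares 6², 7², 8², ….
Term 9 comes from stream A (its 5th entry): -64.

-64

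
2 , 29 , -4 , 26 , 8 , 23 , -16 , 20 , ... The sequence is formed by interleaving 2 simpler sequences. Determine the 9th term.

32

The terms cycle through 2 interleaved subsequences.
Subsequence A: 2, -4, 8, -16 — geometric with ratio -2.
Subsequence B: 29, 26, 23, 20 — subtracting 3 each time.
Term 9 comes from subsequence A (its 5th entry): 32.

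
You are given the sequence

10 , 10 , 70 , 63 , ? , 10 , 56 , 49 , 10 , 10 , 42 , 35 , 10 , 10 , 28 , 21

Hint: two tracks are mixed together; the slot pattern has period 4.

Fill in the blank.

10

Reading positions in blocks of 4 reveals the pattern AABB — 2 tracks woven together.
Subsequence A: 10, 10, ?, 10, 10, 10, 10, 10 (always 10).
Subsequence B: 70, 63, 56, 49, 42, 35, 28, 21 (arithmetic, step −7).
The gap is subsequence A's term 3; the rule gives 10.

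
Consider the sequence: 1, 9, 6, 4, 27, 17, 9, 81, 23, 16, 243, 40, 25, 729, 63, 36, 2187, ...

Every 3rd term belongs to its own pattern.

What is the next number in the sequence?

103

Read the sequence 3 terms at a time; column i is its own pattern.
Track A = 1, 4, 9, 16, 25, 36: the squares 1², 2², 3², ….
Track B = 9, 27, 81, 243, 729, 2187: geometric, ×3 each step.
Track C = 6, 17, 23, 40, 63: each term equals the sum of the previous two.
Term 18 comes from track C (its 6th entry): 103.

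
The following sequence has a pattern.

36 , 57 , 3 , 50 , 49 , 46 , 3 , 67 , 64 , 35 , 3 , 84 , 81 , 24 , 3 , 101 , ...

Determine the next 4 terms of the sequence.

100, 13, 3, 118

Split by position mod 4 into 4 tracks.
Stream A = 36, 49, 64, 81: the squares 6², 7², 8², ….
Stream B = 57, 46, 35, 24: arithmetic, step −11.
Stream C = 3, 3, 3, 3: always 3.
Stream D = 50, 67, 84, 101: arithmetic with common difference +17.
Position 17 → stream A, term 5 = 100.
Term 18 comes from stream B (its 5th entry): 13.
Position 19 falls in stream C as its term 5, giving 3.
Position 20 falls in stream D as its term 5, giving 118.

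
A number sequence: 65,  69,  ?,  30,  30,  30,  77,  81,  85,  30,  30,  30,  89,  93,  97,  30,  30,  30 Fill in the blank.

73

The slot pattern repeats as AAABBB (period 6), so there are 2 interleaved tracks.
Track A: 65, 69, ?, 77, 81, 85, 89, 93, 97. Arithmetic with common difference +4.
Track B: 30, 30, 30, 30, 30, 30, 30, 30, 30. Constant 30.
Track A's pattern makes the blank 73.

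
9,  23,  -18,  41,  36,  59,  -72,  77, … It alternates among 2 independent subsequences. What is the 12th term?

113

Taking every 2nd term gives 2 separate tracks.
Stream A is 9, -18, 36, -72, which is multiplying by -2 each time.
Stream B is 23, 41, 59, 77, which is adding 18 each time.
Term 12 comes from stream B (its 6th entry): 113.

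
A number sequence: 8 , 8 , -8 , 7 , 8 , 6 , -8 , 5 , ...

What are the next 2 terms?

8, 4

Taking every 2nd term gives 2 separate tracks.
Subsequence A: 8, -8, 8, -8 (oscillating between 8 and -8).
Subsequence B: 8, 7, 6, 5 (subtracting 1 each time).
Position 9 → subsequence A, term 5 = 8.
Position 10 falls in subsequence B as its term 5, giving 4.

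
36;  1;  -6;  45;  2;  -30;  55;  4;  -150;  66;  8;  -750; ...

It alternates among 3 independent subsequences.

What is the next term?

Split by position mod 3: positions 1, 4, 7, … form one track, and each other residue class forms its own.
Subsequence A: 36, 45, 55, 66 (triangular numbers starting at T_8).
Subsequence B: 1, 2, 4, 8 (powers of 2).
Subsequence C: -6, -30, -150, -750 (a geometric progression (common ratio 5)).
Position 13 → subsequence A, term 5 = 78.

78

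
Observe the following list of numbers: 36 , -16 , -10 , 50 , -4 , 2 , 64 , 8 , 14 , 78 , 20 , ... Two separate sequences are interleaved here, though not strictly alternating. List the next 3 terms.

Positions follow the repeating pattern ABB; grouping by letter gives 2 tracks.
Subsequence A: 36, 50, 64, 78 (adding 14 each time).
Subsequence B: -16, -10, -4, 2, 8, 14, 20 (adding 6 each time).
Position 12 → subsequence B, term 8 = 26.
Position 13 falls in subsequence A as its term 5, giving 92.
The 14th slot belongs to subsequence B; its 9th term is 32.

26, 92, 32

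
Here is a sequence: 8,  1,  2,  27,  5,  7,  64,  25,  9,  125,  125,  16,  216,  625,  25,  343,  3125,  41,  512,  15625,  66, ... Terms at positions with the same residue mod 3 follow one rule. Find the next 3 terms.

Taking every 3rd term gives 3 separate tracks.
Track A = 8, 27, 64, 125, 216, 343, 512: perfect cubes starting at 2³.
Track B = 1, 5, 25, 125, 625, 3125, 15625: successive powers of 5.
Track C = 2, 7, 9, 16, 25, 41, 66: a Fibonacci-like recurrence a_n = a_{n-1} + a_{n-2}.
The 22nd slot belongs to track A; its 8th term is 729.
The 23rd slot belongs to track B; its 8th term is 78125.
Position 24 falls in track C as its term 8, giving 107.

729, 78125, 107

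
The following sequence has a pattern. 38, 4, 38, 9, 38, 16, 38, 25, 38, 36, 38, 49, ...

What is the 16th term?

81

Positions 1, 3, 5, … form one subsequence and positions 2, 4, 6, … form another.
Subsequence A = 38, 38, 38, 38, 38, 38: always 38.
Subsequence B = 4, 9, 16, 25, 36, 49: the squares 2², 3², 4², ….
The 16th slot belongs to subsequence B; its 8th term is 81.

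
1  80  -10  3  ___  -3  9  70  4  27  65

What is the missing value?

75

Split by position mod 3: positions 1, 4, 7, … form one track, and each other residue class forms its own.
Track A: 1, 3, 9, 27 (powers of 3).
Track B: 80, ?, 70, 65 (arithmetic with common difference −5).
Track C: -10, -3, 4 (adding 7 each time).
Track B's pattern makes the blank 75.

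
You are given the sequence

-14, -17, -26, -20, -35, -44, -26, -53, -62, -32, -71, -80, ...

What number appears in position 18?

Positions follow the repeating pattern ABB; grouping by letter gives 2 tracks.
Track A = -14, -20, -26, -32: arithmetic with common difference −6.
Track B = -17, -26, -35, -44, -53, -62, -71, -80: arithmetic with common difference −9.
Position 18 → track B, term 12 = -116.

-116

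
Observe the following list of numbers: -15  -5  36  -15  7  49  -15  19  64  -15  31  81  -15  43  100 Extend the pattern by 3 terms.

The terms cycle through 3 interleaved subsequences.
Track A = -15, -15, -15, -15, -15: the constant sequence -15.
Track B = -5, 7, 19, 31, 43: adding 12 each time.
Track C = 36, 49, 64, 81, 100: the squares 6², 7², 8², ….
The 16th slot belongs to track A; its 6th term is -15.
Position 17 → track B, term 6 = 55.
The 18th slot belongs to track C; its 6th term is 121.

-15, 55, 121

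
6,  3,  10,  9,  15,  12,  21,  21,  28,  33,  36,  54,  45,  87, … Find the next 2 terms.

Positions 1, 3, 5, … form one subsequence and positions 2, 4, 6, … form another.
Track A: 6, 10, 15, 21, 28, 36, 45 — the triangular numbers T_3, T_4, ….
Track B: 3, 9, 12, 21, 33, 54, 87 — each term equals the sum of the previous two.
The 15th slot belongs to track A; its 8th term is 55.
The 16th slot belongs to track B; its 8th term is 141.

55, 141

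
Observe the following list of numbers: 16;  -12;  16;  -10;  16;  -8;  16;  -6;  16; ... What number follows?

-4

Odd-indexed and even-indexed terms follow separate rules.
Track A is 16, 16, 16, 16, 16, which is always 16.
Track B is -12, -10, -8, -6, which is arithmetic with common difference +2.
The 10th slot belongs to track B; its 5th term is -4.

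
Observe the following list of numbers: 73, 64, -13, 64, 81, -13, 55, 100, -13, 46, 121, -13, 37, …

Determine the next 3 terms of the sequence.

144, -13, 28

Split by position mod 3 into 3 tracks.
Track A is 73, 64, 55, 46, 37, which is arithmetic with common difference −9.
Track B is 64, 81, 100, 121, which is the squares 8², 9², 10², ….
Track C is -13, -13, -13, -13, which is the constant sequence -13.
The 14th slot belongs to track B; its 5th term is 144.
The 15th slot belongs to track C; its 5th term is -13.
Position 16 falls in track A as its term 6, giving 28.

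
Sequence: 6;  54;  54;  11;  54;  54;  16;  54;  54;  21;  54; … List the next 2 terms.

Positions follow the repeating pattern ABB; grouping by letter gives 2 tracks.
Track A: 6, 11, 16, 21. Arithmetic, step +5.
Track B: 54, 54, 54, 54, 54, 54, 54. The constant sequence 54.
Position 12 → track B, term 8 = 54.
Position 13 falls in track A as its term 5, giving 26.

54, 26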